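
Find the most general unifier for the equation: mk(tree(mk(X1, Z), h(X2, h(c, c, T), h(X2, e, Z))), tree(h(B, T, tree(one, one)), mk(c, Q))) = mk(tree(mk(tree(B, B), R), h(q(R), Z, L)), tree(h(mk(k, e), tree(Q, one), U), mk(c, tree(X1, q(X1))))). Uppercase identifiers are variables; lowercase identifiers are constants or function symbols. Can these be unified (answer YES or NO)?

Decompose mk/2: tree(mk(X1, Z), h(X2, h(c, c, T), h(X2, e, Z))) = tree(mk(tree(B, B), R), h(q(R), Z, L)),  tree(h(B, T, tree(one, one)), mk(c, Q)) = tree(h(mk(k, e), tree(Q, one), U), mk(c, tree(X1, q(X1)))).
Decompose tree/2: mk(X1, Z) = mk(tree(B, B), R),  h(X2, h(c, c, T), h(X2, e, Z)) = h(q(R), Z, L).
Decompose mk/2: X1 = tree(B, B),  Z = R.
Bind X1 := tree(B, B); substituting into the one remaining equation that mentions X1 gives: tree(h(B, T, tree(one, one)), mk(c, Q)) = tree(h(mk(k, e), tree(Q, one), U), mk(c, tree(tree(B, B), q(tree(B, B))))).
Bind Z := R; substituting into the one remaining equation that mentions Z gives: h(X2, h(c, c, T), h(X2, e, R)) = h(q(R), R, L).
Decompose h/3: X2 = q(R),  h(c, c, T) = R,  h(X2, e, R) = L.
Bind X2 := q(R); substituting into the one remaining equation that mentions X2 gives: h(q(R), e, R) = L.
Bind R := h(c, c, T); substituting into the one remaining equation that mentions R gives: h(q(h(c, c, T)), e, h(c, c, T)) = L. Substituting into the earlier bindings gives Z := h(c, c, T), X2 := q(h(c, c, T)).
Bind L := h(q(h(c, c, T)), e, h(c, c, T)); no other remaining equation mentions L.
Decompose tree/2: h(B, T, tree(one, one)) = h(mk(k, e), tree(Q, one), U),  mk(c, Q) = mk(c, tree(tree(B, B), q(tree(B, B)))).
Decompose h/3: B = mk(k, e),  T = tree(Q, one),  tree(one, one) = U.
Bind B := mk(k, e); substituting into the one remaining equation that mentions B gives: mk(c, Q) = mk(c, tree(tree(mk(k, e), mk(k, e)), q(tree(mk(k, e), mk(k, e))))). Substituting into the earlier binding gives X1 := tree(mk(k, e), mk(k, e)).
Bind T := tree(Q, one); no other remaining equation mentions T. Substituting into the earlier bindings gives Z := h(c, c, tree(Q, one)), X2 := q(h(c, c, tree(Q, one))), R := h(c, c, tree(Q, one)), L := h(q(h(c, c, tree(Q, one))), e, h(c, c, tree(Q, one))).
Bind U := tree(one, one); no other remaining equation mentions U.
Decompose mk/2: c = c,  Q = tree(tree(mk(k, e), mk(k, e)), q(tree(mk(k, e), mk(k, e)))).
Delete trivial equation c = c.
Bind Q := tree(tree(mk(k, e), mk(k, e)), q(tree(mk(k, e), mk(k, e)))). Substituting into the earlier bindings gives Z := h(c, c, tree(tree(tree(mk(k, e), mk(k, e)), q(tree(mk(k, e), mk(k, e)))), one)), X2 := q(h(c, c, tree(tree(tree(mk(k, e), mk(k, e)), q(tree(mk(k, e), mk(k, e)))), one))), R := h(c, c, tree(tree(tree(mk(k, e), mk(k, e)), q(tree(mk(k, e), mk(k, e)))), one)), L := h(q(h(c, c, tree(tree(tree(mk(k, e), mk(k, e)), q(tree(mk(k, e), mk(k, e)))), one))), e, h(c, c, tree(tree(tree(mk(k, e), mk(k, e)), q(tree(mk(k, e), mk(k, e)))), one))), T := tree(tree(tree(mk(k, e), mk(k, e)), q(tree(mk(k, e), mk(k, e)))), one).
No equations remain and no clash or occurs-check failure arose, so a unifier exists.

YES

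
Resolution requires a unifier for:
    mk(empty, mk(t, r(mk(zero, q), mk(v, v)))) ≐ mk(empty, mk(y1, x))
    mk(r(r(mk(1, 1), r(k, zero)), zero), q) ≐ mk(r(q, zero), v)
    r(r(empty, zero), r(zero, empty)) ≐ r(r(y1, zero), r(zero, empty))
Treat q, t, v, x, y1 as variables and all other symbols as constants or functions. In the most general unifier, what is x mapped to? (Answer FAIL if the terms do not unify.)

Decompose mk/2: empty ≐ empty,  mk(t, r(mk(zero, q), mk(v, v))) ≐ mk(y1, x).
Delete trivial equation empty ≐ empty.
Decompose mk/2: t ≐ y1,  r(mk(zero, q), mk(v, v)) ≐ x.
Bind t := y1; no other remaining equation mentions t.
Bind x := r(mk(zero, q), mk(v, v)); no other remaining equation mentions x.
Decompose mk/2: r(r(mk(1, 1), r(k, zero)), zero) ≐ r(q, zero),  q ≐ v.
Decompose r/2: r(mk(1, 1), r(k, zero)) ≐ q,  zero ≐ zero.
Bind q := r(mk(1, 1), r(k, zero)); substituting into the one remaining equation that mentions q gives: r(mk(1, 1), r(k, zero)) ≐ v. Substituting into the earlier binding gives x := r(mk(zero, r(mk(1, 1), r(k, zero))), mk(v, v)).
Delete trivial equation zero ≐ zero.
Bind v := r(mk(1, 1), r(k, zero)); no other remaining equation mentions v. Substituting into the earlier binding gives x := r(mk(zero, r(mk(1, 1), r(k, zero))), mk(r(mk(1, 1), r(k, zero)), r(mk(1, 1), r(k, zero)))).
Decompose r/2: r(empty, zero) ≐ r(y1, zero),  r(zero, empty) ≐ r(zero, empty).
Decompose r/2: empty ≐ y1,  zero ≐ zero.
Bind y1 := empty; no other remaining equation mentions y1. Substituting into the earlier binding gives t := empty.
Delete trivial equation zero ≐ zero.
Delete trivial equation r(zero, empty) ≐ r(zero, empty).
MGU = { t -> empty, x -> r(mk(zero, r(mk(1, 1), r(k, zero))), mk(r(mk(1, 1), r(k, zero)), r(mk(1, 1), r(k, zero)))), q -> r(mk(1, 1), r(k, zero)), v -> r(mk(1, 1), r(k, zero)), y1 -> empty }, so x -> r(mk(zero, r(mk(1, 1), r(k, zero))), mk(r(mk(1, 1), r(k, zero)), r(mk(1, 1), r(k, zero)))).

r(mk(zero, r(mk(1, 1), r(k, zero))), mk(r(mk(1, 1), r(k, zero)), r(mk(1, 1), r(k, zero))))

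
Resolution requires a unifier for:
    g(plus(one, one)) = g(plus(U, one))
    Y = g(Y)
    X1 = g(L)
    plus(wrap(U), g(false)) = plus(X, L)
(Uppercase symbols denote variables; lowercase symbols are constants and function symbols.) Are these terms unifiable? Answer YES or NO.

Decompose g/1: plus(one, one) = plus(U, one).
Decompose plus/2: one = U,  one = one.
Bind U := one; substituting into the one remaining equation that mentions U gives: plus(wrap(one), g(false)) = plus(X, L).
Delete trivial equation one = one.
Occurs check fails: Y occurs in g(Y); the equation Y = g(Y) has no finite solution.

NO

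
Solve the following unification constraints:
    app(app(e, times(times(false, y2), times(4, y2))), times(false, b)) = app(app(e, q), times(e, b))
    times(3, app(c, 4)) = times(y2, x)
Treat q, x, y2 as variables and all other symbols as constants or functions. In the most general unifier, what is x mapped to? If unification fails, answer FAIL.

FAIL

Decompose app/2: app(e, times(times(false, y2), times(4, y2))) = app(e, q),  times(false, b) = times(e, b).
Decompose app/2: e = e,  times(times(false, y2), times(4, y2)) = q.
Delete trivial equation e = e.
Bind q := times(times(false, y2), times(4, y2)); no other remaining equation mentions q.
Decompose times/2: false = e,  b = b.
Clash: constants false and e differ; no unifier exists.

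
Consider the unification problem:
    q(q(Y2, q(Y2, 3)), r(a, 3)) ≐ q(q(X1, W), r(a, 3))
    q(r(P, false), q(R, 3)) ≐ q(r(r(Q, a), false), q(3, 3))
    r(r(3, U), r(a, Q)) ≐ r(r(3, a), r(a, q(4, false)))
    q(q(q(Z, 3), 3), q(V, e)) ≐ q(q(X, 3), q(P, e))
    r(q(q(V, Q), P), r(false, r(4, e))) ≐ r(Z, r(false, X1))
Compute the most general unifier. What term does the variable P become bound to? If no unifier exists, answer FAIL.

r(q(4, false), a)

Decompose q/2: q(Y2, q(Y2, 3)) ≐ q(X1, W),  r(a, 3) ≐ r(a, 3).
Decompose q/2: Y2 ≐ X1,  q(Y2, 3) ≐ W.
Bind Y2 := X1; substituting into the one remaining equation that mentions Y2 gives: q(X1, 3) ≐ W.
Bind W := q(X1, 3); no other remaining equation mentions W.
Delete trivial equation r(a, 3) ≐ r(a, 3).
Decompose q/2: r(P, false) ≐ r(r(Q, a), false),  q(R, 3) ≐ q(3, 3).
Decompose r/2: P ≐ r(Q, a),  false ≐ false.
Bind P := r(Q, a); substituting into the 2 remaining equations that mention P gives: q(q(q(Z, 3), 3), q(V, e)) ≐ q(q(X, 3), q(r(Q, a), e)),  r(q(q(V, Q), r(Q, a)), r(false, r(4, e))) ≐ r(Z, r(false, X1)).
Delete trivial equation false ≐ false.
Decompose q/2: R ≐ 3,  3 ≐ 3.
Bind R := 3; no other remaining equation mentions R.
Delete trivial equation 3 ≐ 3.
Decompose r/2: r(3, U) ≐ r(3, a),  r(a, Q) ≐ r(a, q(4, false)).
Decompose r/2: 3 ≐ 3,  U ≐ a.
Delete trivial equation 3 ≐ 3.
Bind U := a; no other remaining equation mentions U.
Decompose r/2: a ≐ a,  Q ≐ q(4, false).
Delete trivial equation a ≐ a.
Bind Q := q(4, false); substituting into the remaining equations gives: q(q(q(Z, 3), 3), q(V, e)) ≐ q(q(X, 3), q(r(q(4, false), a), e)),  r(q(q(V, q(4, false)), r(q(4, false), a)), r(false, r(4, e))) ≐ r(Z, r(false, X1)). Substituting into the earlier binding gives P := r(q(4, false), a).
Decompose q/2: q(q(Z, 3), 3) ≐ q(X, 3),  q(V, e) ≐ q(r(q(4, false), a), e).
Decompose q/2: q(Z, 3) ≐ X,  3 ≐ 3.
Bind X := q(Z, 3); no other remaining equation mentions X.
Delete trivial equation 3 ≐ 3.
Decompose q/2: V ≐ r(q(4, false), a),  e ≐ e.
Bind V := r(q(4, false), a); substituting into the one remaining equation that mentions V gives: r(q(q(r(q(4, false), a), q(4, false)), r(q(4, false), a)), r(false, r(4, e))) ≐ r(Z, r(false, X1)).
Delete trivial equation e ≐ e.
Decompose r/2: q(q(r(q(4, false), a), q(4, false)), r(q(4, false), a)) ≐ Z,  r(false, r(4, e)) ≐ r(false, X1).
Bind Z := q(q(r(q(4, false), a), q(4, false)), r(q(4, false), a)); no other remaining equation mentions Z. Substituting into the earlier binding gives X := q(q(q(r(q(4, false), a), q(4, false)), r(q(4, false), a)), 3).
Decompose r/2: false ≐ false,  r(4, e) ≐ X1.
Delete trivial equation false ≐ false.
Bind X1 := r(4, e). Substituting into the earlier bindings gives Y2 := r(4, e), W := q(r(4, e), 3).
MGU = { Y2 ↦ r(4, e), W ↦ q(r(4, e), 3), P ↦ r(q(4, false), a), R ↦ 3, U ↦ a, Q ↦ q(4, false), X ↦ q(q(q(r(q(4, false), a), q(4, false)), r(q(4, false), a)), 3), V ↦ r(q(4, false), a), Z ↦ q(q(r(q(4, false), a), q(4, false)), r(q(4, false), a)), X1 ↦ r(4, e) }, so P ↦ r(q(4, false), a).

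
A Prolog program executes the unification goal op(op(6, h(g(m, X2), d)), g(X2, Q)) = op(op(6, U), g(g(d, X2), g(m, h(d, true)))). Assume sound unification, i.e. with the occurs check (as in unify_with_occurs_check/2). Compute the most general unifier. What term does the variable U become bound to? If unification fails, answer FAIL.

FAIL

Decompose op/2: op(6, h(g(m, X2), d)) = op(6, U),  g(X2, Q) = g(g(d, X2), g(m, h(d, true))).
Decompose op/2: 6 = 6,  h(g(m, X2), d) = U.
Delete trivial equation 6 = 6.
Bind U := h(g(m, X2), d); no other remaining equation mentions U.
Decompose g/2: X2 = g(d, X2),  Q = g(m, h(d, true)).
Occurs check fails: X2 occurs in g(d, X2); the equation X2 = g(d, X2) has no finite solution.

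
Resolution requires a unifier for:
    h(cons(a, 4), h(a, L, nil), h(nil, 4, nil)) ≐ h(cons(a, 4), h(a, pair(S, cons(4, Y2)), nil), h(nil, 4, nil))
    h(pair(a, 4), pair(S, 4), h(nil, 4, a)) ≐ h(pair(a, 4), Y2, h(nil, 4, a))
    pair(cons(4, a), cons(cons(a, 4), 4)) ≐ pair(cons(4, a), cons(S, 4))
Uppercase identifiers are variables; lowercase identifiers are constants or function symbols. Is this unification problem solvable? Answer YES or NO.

Decompose h/3: cons(a, 4) ≐ cons(a, 4),  h(a, L, nil) ≐ h(a, pair(S, cons(4, Y2)), nil),  h(nil, 4, nil) ≐ h(nil, 4, nil).
Delete trivial equation cons(a, 4) ≐ cons(a, 4).
Decompose h/3: a ≐ a,  L ≐ pair(S, cons(4, Y2)),  nil ≐ nil.
Delete trivial equation a ≐ a.
Bind L := pair(S, cons(4, Y2)); no other remaining equation mentions L.
Delete trivial equation nil ≐ nil.
Delete trivial equation h(nil, 4, nil) ≐ h(nil, 4, nil).
Decompose h/3: pair(a, 4) ≐ pair(a, 4),  pair(S, 4) ≐ Y2,  h(nil, 4, a) ≐ h(nil, 4, a).
Delete trivial equation pair(a, 4) ≐ pair(a, 4).
Bind Y2 := pair(S, 4); no other remaining equation mentions Y2. Substituting into the earlier binding gives L := pair(S, cons(4, pair(S, 4))).
Delete trivial equation h(nil, 4, a) ≐ h(nil, 4, a).
Decompose pair/2: cons(4, a) ≐ cons(4, a),  cons(cons(a, 4), 4) ≐ cons(S, 4).
Delete trivial equation cons(4, a) ≐ cons(4, a).
Decompose cons/2: cons(a, 4) ≐ S,  4 ≐ 4.
Bind S := cons(a, 4); no other remaining equation mentions S. Substituting into the earlier bindings gives L := pair(cons(a, 4), cons(4, pair(cons(a, 4), 4))), Y2 := pair(cons(a, 4), 4).
Delete trivial equation 4 ≐ 4.
No equations remain and no clash or occurs-check failure arose, so a unifier exists.

YES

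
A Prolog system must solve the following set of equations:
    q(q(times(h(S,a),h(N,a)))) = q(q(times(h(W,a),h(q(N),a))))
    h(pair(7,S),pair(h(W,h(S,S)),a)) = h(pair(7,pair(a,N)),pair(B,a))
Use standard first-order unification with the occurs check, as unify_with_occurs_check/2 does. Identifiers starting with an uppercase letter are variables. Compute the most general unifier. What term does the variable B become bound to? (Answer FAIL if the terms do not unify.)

Decompose q/1: q(times(h(S,a),h(N,a))) = q(times(h(W,a),h(q(N),a))).
Decompose q/1: times(h(S,a),h(N,a)) = times(h(W,a),h(q(N),a)).
Decompose times/2: h(S,a) = h(W,a),  h(N,a) = h(q(N),a).
Decompose h/2: S = W,  a = a.
Bind S := W; substituting into the one remaining equation that mentions S gives: h(pair(7,W),pair(h(W,h(W,W)),a)) = h(pair(7,pair(a,N)),pair(B,a)).
Delete trivial equation a = a.
Decompose h/2: N = q(N),  a = a.
Occurs check fails: N occurs in q(N); the equation N = q(N) has no finite solution.

FAIL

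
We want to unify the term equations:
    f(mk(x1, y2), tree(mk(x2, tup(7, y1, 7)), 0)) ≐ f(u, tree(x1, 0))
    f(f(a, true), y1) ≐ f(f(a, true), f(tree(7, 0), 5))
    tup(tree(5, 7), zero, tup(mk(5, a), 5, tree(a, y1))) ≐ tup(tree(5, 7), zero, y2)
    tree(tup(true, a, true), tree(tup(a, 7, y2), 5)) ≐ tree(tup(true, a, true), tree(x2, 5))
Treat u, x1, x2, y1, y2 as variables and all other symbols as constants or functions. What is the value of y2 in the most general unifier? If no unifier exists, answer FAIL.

Decompose f/2: mk(x1, y2) ≐ u,  tree(mk(x2, tup(7, y1, 7)), 0) ≐ tree(x1, 0).
Bind u := mk(x1, y2); no other remaining equation mentions u.
Decompose tree/2: mk(x2, tup(7, y1, 7)) ≐ x1,  0 ≐ 0.
Bind x1 := mk(x2, tup(7, y1, 7)); no other remaining equation mentions x1. Substituting into the earlier binding gives u := mk(mk(x2, tup(7, y1, 7)), y2).
Delete trivial equation 0 ≐ 0.
Decompose f/2: f(a, true) ≐ f(a, true),  y1 ≐ f(tree(7, 0), 5).
Delete trivial equation f(a, true) ≐ f(a, true).
Bind y1 := f(tree(7, 0), 5); substituting into the one remaining equation that mentions y1 gives: tup(tree(5, 7), zero, tup(mk(5, a), 5, tree(a, f(tree(7, 0), 5)))) ≐ tup(tree(5, 7), zero, y2). Substituting into the earlier bindings gives u := mk(mk(x2, tup(7, f(tree(7, 0), 5), 7)), y2), x1 := mk(x2, tup(7, f(tree(7, 0), 5), 7)).
Decompose tup/3: tree(5, 7) ≐ tree(5, 7),  zero ≐ zero,  tup(mk(5, a), 5, tree(a, f(tree(7, 0), 5))) ≐ y2.
Delete trivial equation tree(5, 7) ≐ tree(5, 7).
Delete trivial equation zero ≐ zero.
Bind y2 := tup(mk(5, a), 5, tree(a, f(tree(7, 0), 5))); substituting into the remaining equation gives: tree(tup(true, a, true), tree(tup(a, 7, tup(mk(5, a), 5, tree(a, f(tree(7, 0), 5)))), 5)) ≐ tree(tup(true, a, true), tree(x2, 5)). Substituting into the earlier binding gives u := mk(mk(x2, tup(7, f(tree(7, 0), 5), 7)), tup(mk(5, a), 5, tree(a, f(tree(7, 0), 5)))).
Decompose tree/2: tup(true, a, true) ≐ tup(true, a, true),  tree(tup(a, 7, tup(mk(5, a), 5, tree(a, f(tree(7, 0), 5)))), 5) ≐ tree(x2, 5).
Delete trivial equation tup(true, a, true) ≐ tup(true, a, true).
Decompose tree/2: tup(a, 7, tup(mk(5, a), 5, tree(a, f(tree(7, 0), 5)))) ≐ x2,  5 ≐ 5.
Bind x2 := tup(a, 7, tup(mk(5, a), 5, tree(a, f(tree(7, 0), 5)))); no other remaining equation mentions x2. Substituting into the earlier bindings gives u := mk(mk(tup(a, 7, tup(mk(5, a), 5, tree(a, f(tree(7, 0), 5)))), tup(7, f(tree(7, 0), 5), 7)), tup(mk(5, a), 5, tree(a, f(tree(7, 0), 5)))), x1 := mk(tup(a, 7, tup(mk(5, a), 5, tree(a, f(tree(7, 0), 5)))), tup(7, f(tree(7, 0), 5), 7)).
Delete trivial equation 5 ≐ 5.
MGU = { u ↦ mk(mk(tup(a, 7, tup(mk(5, a), 5, tree(a, f(tree(7, 0), 5)))), tup(7, f(tree(7, 0), 5), 7)), tup(mk(5, a), 5, tree(a, f(tree(7, 0), 5)))), x1 ↦ mk(tup(a, 7, tup(mk(5, a), 5, tree(a, f(tree(7, 0), 5)))), tup(7, f(tree(7, 0), 5), 7)), y1 ↦ f(tree(7, 0), 5), y2 ↦ tup(mk(5, a), 5, tree(a, f(tree(7, 0), 5))), x2 ↦ tup(a, 7, tup(mk(5, a), 5, tree(a, f(tree(7, 0), 5)))) }, so y2 ↦ tup(mk(5, a), 5, tree(a, f(tree(7, 0), 5))).

tup(mk(5, a), 5, tree(a, f(tree(7, 0), 5)))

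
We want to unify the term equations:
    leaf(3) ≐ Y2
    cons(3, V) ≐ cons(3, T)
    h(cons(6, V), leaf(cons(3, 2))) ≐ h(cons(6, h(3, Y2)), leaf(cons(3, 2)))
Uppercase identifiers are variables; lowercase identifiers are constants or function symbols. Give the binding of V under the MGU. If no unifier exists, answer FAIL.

h(3, leaf(3))

Bind Y2 := leaf(3); substituting into the one remaining equation that mentions Y2 gives: h(cons(6, V), leaf(cons(3, 2))) ≐ h(cons(6, h(3, leaf(3))), leaf(cons(3, 2))).
Decompose cons/2: 3 ≐ 3,  V ≐ T.
Delete trivial equation 3 ≐ 3.
Bind V := T; substituting into the remaining equation gives: h(cons(6, T), leaf(cons(3, 2))) ≐ h(cons(6, h(3, leaf(3))), leaf(cons(3, 2))).
Decompose h/2: cons(6, T) ≐ cons(6, h(3, leaf(3))),  leaf(cons(3, 2)) ≐ leaf(cons(3, 2)).
Decompose cons/2: 6 ≐ 6,  T ≐ h(3, leaf(3)).
Delete trivial equation 6 ≐ 6.
Bind T := h(3, leaf(3)); no other remaining equation mentions T. Substituting into the earlier binding gives V := h(3, leaf(3)).
Delete trivial equation leaf(cons(3, 2)) ≐ leaf(cons(3, 2)).
MGU = { Y2 := leaf(3), V := h(3, leaf(3)), T := h(3, leaf(3)) }, so V := h(3, leaf(3)).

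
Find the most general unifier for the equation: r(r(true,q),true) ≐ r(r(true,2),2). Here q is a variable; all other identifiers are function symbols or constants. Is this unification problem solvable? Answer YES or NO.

Decompose r/2: r(true,q) ≐ r(true,2),  true ≐ 2.
Decompose r/2: true ≐ true,  q ≐ 2.
Delete trivial equation true ≐ true.
Bind q := 2; no other remaining equation mentions q.
Clash: constants true and 2 differ; no unifier exists.

NO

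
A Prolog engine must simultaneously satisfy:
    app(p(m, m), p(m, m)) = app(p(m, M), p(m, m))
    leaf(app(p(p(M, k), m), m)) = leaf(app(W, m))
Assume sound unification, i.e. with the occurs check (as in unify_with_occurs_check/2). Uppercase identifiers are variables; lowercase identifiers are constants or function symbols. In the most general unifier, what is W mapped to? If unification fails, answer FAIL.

Decompose app/2: p(m, m) = p(m, M),  p(m, m) = p(m, m).
Decompose p/2: m = m,  m = M.
Delete trivial equation m = m.
Bind M := m; substituting into the one remaining equation that mentions M gives: leaf(app(p(p(m, k), m), m)) = leaf(app(W, m)).
Delete trivial equation p(m, m) = p(m, m).
Decompose leaf/1: app(p(p(m, k), m), m) = app(W, m).
Decompose app/2: p(p(m, k), m) = W,  m = m.
Bind W := p(p(m, k), m); no other remaining equation mentions W.
Delete trivial equation m = m.
MGU = { M -> m, W -> p(p(m, k), m) }, so W -> p(p(m, k), m).

p(p(m, k), m)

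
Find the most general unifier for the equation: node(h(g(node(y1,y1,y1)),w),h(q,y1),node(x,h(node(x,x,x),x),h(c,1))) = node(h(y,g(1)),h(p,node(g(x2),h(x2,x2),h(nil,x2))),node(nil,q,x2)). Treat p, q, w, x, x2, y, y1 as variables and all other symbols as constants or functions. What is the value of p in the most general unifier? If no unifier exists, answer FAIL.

Decompose node/3: h(g(node(y1,y1,y1)),w) = h(y,g(1)),  h(q,y1) = h(p,node(g(x2),h(x2,x2),h(nil,x2))),  node(x,h(node(x,x,x),x),h(c,1)) = node(nil,q,x2).
Decompose h/2: g(node(y1,y1,y1)) = y,  w = g(1).
Bind y := g(node(y1,y1,y1)); no other remaining equation mentions y.
Bind w := g(1); no other remaining equation mentions w.
Decompose h/2: q = p,  y1 = node(g(x2),h(x2,x2),h(nil,x2)).
Bind q := p; substituting into the one remaining equation that mentions q gives: node(x,h(node(x,x,x),x),h(c,1)) = node(nil,p,x2).
Bind y1 := node(g(x2),h(x2,x2),h(nil,x2)); no other remaining equation mentions y1. Substituting into the earlier binding gives y := g(node(node(g(x2),h(x2,x2),h(nil,x2)),node(g(x2),h(x2,x2),h(nil,x2)),node(g(x2),h(x2,x2),h(nil,x2)))).
Decompose node/3: x = nil,  h(node(x,x,x),x) = p,  h(c,1) = x2.
Bind x := nil; substituting into the one remaining equation that mentions x gives: h(node(nil,nil,nil),nil) = p.
Bind p := h(node(nil,nil,nil),nil); no other remaining equation mentions p. Substituting into the earlier binding gives q := h(node(nil,nil,nil),nil).
Bind x2 := h(c,1). Substituting into the earlier bindings gives y := g(node(node(g(h(c,1)),h(h(c,1),h(c,1)),h(nil,h(c,1))),node(g(h(c,1)),h(h(c,1),h(c,1)),h(nil,h(c,1))),node(g(h(c,1)),h(h(c,1),h(c,1)),h(nil,h(c,1))))), y1 := node(g(h(c,1)),h(h(c,1),h(c,1)),h(nil,h(c,1))).
MGU = { y -> g(node(node(g(h(c,1)),h(h(c,1),h(c,1)),h(nil,h(c,1))),node(g(h(c,1)),h(h(c,1),h(c,1)),h(nil,h(c,1))),node(g(h(c,1)),h(h(c,1),h(c,1)),h(nil,h(c,1))))), w -> g(1), q -> h(node(nil,nil,nil),nil), y1 -> node(g(h(c,1)),h(h(c,1),h(c,1)),h(nil,h(c,1))), x -> nil, p -> h(node(nil,nil,nil),nil), x2 -> h(c,1) }, so p -> h(node(nil,nil,nil),nil).

h(node(nil,nil,nil),nil)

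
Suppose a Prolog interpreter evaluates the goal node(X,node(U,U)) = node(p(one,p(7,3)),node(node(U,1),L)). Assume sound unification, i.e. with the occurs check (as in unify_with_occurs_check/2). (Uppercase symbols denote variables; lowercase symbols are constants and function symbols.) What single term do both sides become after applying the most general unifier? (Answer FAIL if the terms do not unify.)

FAIL

Decompose node/2: X = p(one,p(7,3)),  node(U,U) = node(node(U,1),L).
Bind X := p(one,p(7,3)); no other remaining equation mentions X.
Decompose node/2: U = node(U,1),  U = L.
Occurs check fails: U occurs in node(U,1); the equation U = node(U,1) has no finite solution.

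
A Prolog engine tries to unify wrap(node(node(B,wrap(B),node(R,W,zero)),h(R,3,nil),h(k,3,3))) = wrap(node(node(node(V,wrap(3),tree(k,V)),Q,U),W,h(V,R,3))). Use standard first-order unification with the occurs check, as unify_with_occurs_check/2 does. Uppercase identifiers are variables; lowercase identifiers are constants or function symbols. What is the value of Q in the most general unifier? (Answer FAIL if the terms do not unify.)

wrap(node(k,wrap(3),tree(k,k)))

Decompose wrap/1: node(node(B,wrap(B),node(R,W,zero)),h(R,3,nil),h(k,3,3)) = node(node(node(V,wrap(3),tree(k,V)),Q,U),W,h(V,R,3)).
Decompose node/3: node(B,wrap(B),node(R,W,zero)) = node(node(V,wrap(3),tree(k,V)),Q,U),  h(R,3,nil) = W,  h(k,3,3) = h(V,R,3).
Decompose node/3: B = node(V,wrap(3),tree(k,V)),  wrap(B) = Q,  node(R,W,zero) = U.
Bind B := node(V,wrap(3),tree(k,V)); substituting into the one remaining equation that mentions B gives: wrap(node(V,wrap(3),tree(k,V))) = Q.
Bind Q := wrap(node(V,wrap(3),tree(k,V))); no other remaining equation mentions Q.
Bind U := node(R,W,zero); no other remaining equation mentions U.
Bind W := h(R,3,nil); no other remaining equation mentions W. Substituting into the earlier binding gives U := node(R,h(R,3,nil),zero).
Decompose h/3: k = V,  3 = R,  3 = 3.
Bind V := k; no other remaining equation mentions V. Substituting into the earlier bindings gives B := node(k,wrap(3),tree(k,k)), Q := wrap(node(k,wrap(3),tree(k,k))).
Bind R := 3; no other remaining equation mentions R. Substituting into the earlier bindings gives U := node(3,h(3,3,nil),zero), W := h(3,3,nil).
Delete trivial equation 3 = 3.
MGU = { B = node(k,wrap(3),tree(k,k)), Q = wrap(node(k,wrap(3),tree(k,k))), U = node(3,h(3,3,nil),zero), W = h(3,3,nil), V = k, R = 3 }, so Q = wrap(node(k,wrap(3),tree(k,k))).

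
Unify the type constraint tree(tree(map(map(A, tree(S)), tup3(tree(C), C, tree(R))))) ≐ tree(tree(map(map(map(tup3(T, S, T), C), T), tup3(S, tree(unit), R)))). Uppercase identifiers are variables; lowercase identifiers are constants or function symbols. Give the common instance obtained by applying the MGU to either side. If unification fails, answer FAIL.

Decompose tree/1: tree(map(map(A, tree(S)), tup3(tree(C), C, tree(R)))) ≐ tree(map(map(map(tup3(T, S, T), C), T), tup3(S, tree(unit), R))).
Decompose tree/1: map(map(A, tree(S)), tup3(tree(C), C, tree(R))) ≐ map(map(map(tup3(T, S, T), C), T), tup3(S, tree(unit), R)).
Decompose map/2: map(A, tree(S)) ≐ map(map(tup3(T, S, T), C), T),  tup3(tree(C), C, tree(R)) ≐ tup3(S, tree(unit), R).
Decompose map/2: A ≐ map(tup3(T, S, T), C),  tree(S) ≐ T.
Bind A := map(tup3(T, S, T), C); no other remaining equation mentions A.
Bind T := tree(S); no other remaining equation mentions T. Substituting into the earlier binding gives A := map(tup3(tree(S), S, tree(S)), C).
Decompose tup3/3: tree(C) ≐ S,  C ≐ tree(unit),  tree(R) ≐ R.
Bind S := tree(C); no other remaining equation mentions S. Substituting into the earlier bindings gives A := map(tup3(tree(tree(C)), tree(C), tree(tree(C))), C), T := tree(tree(C)).
Bind C := tree(unit); no other remaining equation mentions C. Substituting into the earlier bindings gives A := map(tup3(tree(tree(tree(unit))), tree(tree(unit)), tree(tree(tree(unit)))), tree(unit)), T := tree(tree(tree(unit))), S := tree(tree(unit)).
Occurs check fails: R occurs in tree(R); the equation R ≐ tree(R) has no finite solution.

FAIL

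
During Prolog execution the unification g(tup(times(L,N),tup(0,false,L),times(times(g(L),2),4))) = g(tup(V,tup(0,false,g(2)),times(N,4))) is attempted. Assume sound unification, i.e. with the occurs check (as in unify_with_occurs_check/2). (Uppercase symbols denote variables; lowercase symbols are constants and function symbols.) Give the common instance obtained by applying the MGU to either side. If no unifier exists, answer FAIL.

g(tup(times(g(2),times(g(g(2)),2)),tup(0,false,g(2)),times(times(g(g(2)),2),4)))

Decompose g/1: tup(times(L,N),tup(0,false,L),times(times(g(L),2),4)) = tup(V,tup(0,false,g(2)),times(N,4)).
Decompose tup/3: times(L,N) = V,  tup(0,false,L) = tup(0,false,g(2)),  times(times(g(L),2),4) = times(N,4).
Bind V := times(L,N); no other remaining equation mentions V.
Decompose tup/3: 0 = 0,  false = false,  L = g(2).
Delete trivial equation 0 = 0.
Delete trivial equation false = false.
Bind L := g(2); substituting into the remaining equation gives: times(times(g(g(2)),2),4) = times(N,4). Substituting into the earlier binding gives V := times(g(2),N).
Decompose times/2: times(g(g(2)),2) = N,  4 = 4.
Bind N := times(g(g(2)),2); no other remaining equation mentions N. Substituting into the earlier binding gives V := times(g(2),times(g(g(2)),2)).
Delete trivial equation 4 = 4.
Applying the MGU to either side gives g(tup(times(g(2),times(g(g(2)),2)),tup(0,false,g(2)),times(times(g(g(2)),2),4))).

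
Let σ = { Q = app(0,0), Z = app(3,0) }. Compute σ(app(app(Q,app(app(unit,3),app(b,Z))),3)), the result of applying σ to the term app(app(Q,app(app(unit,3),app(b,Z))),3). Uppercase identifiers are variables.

app(app(app(0,0),app(app(unit,3),app(b,app(3,0)))),3)

Replace each occurrence of Q with app(0,0).
Replace each occurrence of Z with app(3,0).
Result: app(app(app(0,0),app(app(unit,3),app(b,app(3,0)))),3).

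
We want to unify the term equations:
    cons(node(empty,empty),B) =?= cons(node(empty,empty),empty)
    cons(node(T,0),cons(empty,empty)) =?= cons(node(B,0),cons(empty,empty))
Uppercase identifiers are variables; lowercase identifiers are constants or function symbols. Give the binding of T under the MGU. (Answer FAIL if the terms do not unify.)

Decompose cons/2: node(empty,empty) =?= node(empty,empty),  B =?= empty.
Delete trivial equation node(empty,empty) =?= node(empty,empty).
Bind B := empty; substituting into the remaining equation gives: cons(node(T,0),cons(empty,empty)) =?= cons(node(empty,0),cons(empty,empty)).
Decompose cons/2: node(T,0) =?= node(empty,0),  cons(empty,empty) =?= cons(empty,empty).
Decompose node/2: T =?= empty,  0 =?= 0.
Bind T := empty; no other remaining equation mentions T.
Delete trivial equation 0 =?= 0.
Delete trivial equation cons(empty,empty) =?= cons(empty,empty).
MGU = { B := empty, T := empty }, so T := empty.

empty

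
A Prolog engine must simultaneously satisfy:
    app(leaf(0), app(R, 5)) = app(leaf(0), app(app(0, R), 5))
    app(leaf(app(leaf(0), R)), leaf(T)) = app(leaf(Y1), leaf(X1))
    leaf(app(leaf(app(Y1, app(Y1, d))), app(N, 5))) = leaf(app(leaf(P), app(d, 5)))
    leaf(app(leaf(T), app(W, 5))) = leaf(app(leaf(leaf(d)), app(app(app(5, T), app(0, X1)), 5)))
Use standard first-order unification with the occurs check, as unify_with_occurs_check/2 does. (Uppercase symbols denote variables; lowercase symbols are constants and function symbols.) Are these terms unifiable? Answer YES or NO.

NO

Decompose app/2: leaf(0) = leaf(0),  app(R, 5) = app(app(0, R), 5).
Delete trivial equation leaf(0) = leaf(0).
Decompose app/2: R = app(0, R),  5 = 5.
Occurs check fails: R occurs in app(0, R); the equation R = app(0, R) has no finite solution.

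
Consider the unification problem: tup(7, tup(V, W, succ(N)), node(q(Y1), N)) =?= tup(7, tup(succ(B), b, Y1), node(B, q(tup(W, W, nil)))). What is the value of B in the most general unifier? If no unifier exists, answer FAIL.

q(succ(q(tup(b, b, nil))))

Decompose tup/3: 7 =?= 7,  tup(V, W, succ(N)) =?= tup(succ(B), b, Y1),  node(q(Y1), N) =?= node(B, q(tup(W, W, nil))).
Delete trivial equation 7 =?= 7.
Decompose tup/3: V =?= succ(B),  W =?= b,  succ(N) =?= Y1.
Bind V := succ(B); no other remaining equation mentions V.
Bind W := b; substituting into the one remaining equation that mentions W gives: node(q(Y1), N) =?= node(B, q(tup(b, b, nil))).
Bind Y1 := succ(N); substituting into the remaining equation gives: node(q(succ(N)), N) =?= node(B, q(tup(b, b, nil))).
Decompose node/2: q(succ(N)) =?= B,  N =?= q(tup(b, b, nil)).
Bind B := q(succ(N)); no other remaining equation mentions B. Substituting into the earlier binding gives V := succ(q(succ(N))).
Bind N := q(tup(b, b, nil)). Substituting into the earlier bindings gives V := succ(q(succ(q(tup(b, b, nil))))), Y1 := succ(q(tup(b, b, nil))), B := q(succ(q(tup(b, b, nil)))).
MGU = { V ↦ succ(q(succ(q(tup(b, b, nil))))), W ↦ b, Y1 ↦ succ(q(tup(b, b, nil))), B ↦ q(succ(q(tup(b, b, nil)))), N ↦ q(tup(b, b, nil)) }, so B ↦ q(succ(q(tup(b, b, nil)))).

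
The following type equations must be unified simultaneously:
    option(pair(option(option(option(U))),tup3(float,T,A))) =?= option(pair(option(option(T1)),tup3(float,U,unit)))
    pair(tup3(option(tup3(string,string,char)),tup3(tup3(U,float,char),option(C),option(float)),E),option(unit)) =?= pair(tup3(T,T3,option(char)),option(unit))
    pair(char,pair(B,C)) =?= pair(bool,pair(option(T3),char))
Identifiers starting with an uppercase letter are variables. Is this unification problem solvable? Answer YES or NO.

Decompose option/1: pair(option(option(option(U))),tup3(float,T,A)) =?= pair(option(option(T1)),tup3(float,U,unit)).
Decompose pair/2: option(option(option(U))) =?= option(option(T1)),  tup3(float,T,A) =?= tup3(float,U,unit).
Decompose option/1: option(option(U)) =?= option(T1).
Decompose option/1: option(U) =?= T1.
Bind T1 := option(U); no other remaining equation mentions T1.
Decompose tup3/3: float =?= float,  T =?= U,  A =?= unit.
Delete trivial equation float =?= float.
Bind T := U; substituting into the one remaining equation that mentions T gives: pair(tup3(option(tup3(string,string,char)),tup3(tup3(U,float,char),option(C),option(float)),E),option(unit)) =?= pair(tup3(U,T3,option(char)),option(unit)).
Bind A := unit; no other remaining equation mentions A.
Decompose pair/2: tup3(option(tup3(string,string,char)),tup3(tup3(U,float,char),option(C),option(float)),E) =?= tup3(U,T3,option(char)),  option(unit) =?= option(unit).
Decompose tup3/3: option(tup3(string,string,char)) =?= U,  tup3(tup3(U,float,char),option(C),option(float)) =?= T3,  E =?= option(char).
Bind U := option(tup3(string,string,char)); substituting into the one remaining equation that mentions U gives: tup3(tup3(option(tup3(string,string,char)),float,char),option(C),option(float)) =?= T3. Substituting into the earlier bindings gives T1 := option(option(tup3(string,string,char))), T := option(tup3(string,string,char)).
Bind T3 := tup3(tup3(option(tup3(string,string,char)),float,char),option(C),option(float)); substituting into the one remaining equation that mentions T3 gives: pair(char,pair(B,C)) =?= pair(bool,pair(option(tup3(tup3(option(tup3(string,string,char)),float,char),option(C),option(float))),char)).
Bind E := option(char); no other remaining equation mentions E.
Delete trivial equation option(unit) =?= option(unit).
Decompose pair/2: char =?= bool,  pair(B,C) =?= pair(option(tup3(tup3(option(tup3(string,string,char)),float,char),option(C),option(float))),char).
Clash: constants char and bool differ; no unifier exists.

NO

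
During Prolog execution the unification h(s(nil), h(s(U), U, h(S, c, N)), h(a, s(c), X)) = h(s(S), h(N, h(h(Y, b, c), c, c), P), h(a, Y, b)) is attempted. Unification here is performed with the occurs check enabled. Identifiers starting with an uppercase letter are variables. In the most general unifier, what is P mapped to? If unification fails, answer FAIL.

Decompose h/3: s(nil) = s(S),  h(s(U), U, h(S, c, N)) = h(N, h(h(Y, b, c), c, c), P),  h(a, s(c), X) = h(a, Y, b).
Decompose s/1: nil = S.
Bind S := nil; substituting into the one remaining equation that mentions S gives: h(s(U), U, h(nil, c, N)) = h(N, h(h(Y, b, c), c, c), P).
Decompose h/3: s(U) = N,  U = h(h(Y, b, c), c, c),  h(nil, c, N) = P.
Bind N := s(U); substituting into the one remaining equation that mentions N gives: h(nil, c, s(U)) = P.
Bind U := h(h(Y, b, c), c, c); substituting into the one remaining equation that mentions U gives: h(nil, c, s(h(h(Y, b, c), c, c))) = P. Substituting into the earlier binding gives N := s(h(h(Y, b, c), c, c)).
Bind P := h(nil, c, s(h(h(Y, b, c), c, c))); no other remaining equation mentions P.
Decompose h/3: a = a,  s(c) = Y,  X = b.
Delete trivial equation a = a.
Bind Y := s(c); no other remaining equation mentions Y. Substituting into the earlier bindings gives N := s(h(h(s(c), b, c), c, c)), U := h(h(s(c), b, c), c, c), P := h(nil, c, s(h(h(s(c), b, c), c, c))).
Bind X := b.
MGU = { S ↦ nil, N ↦ s(h(h(s(c), b, c), c, c)), U ↦ h(h(s(c), b, c), c, c), P ↦ h(nil, c, s(h(h(s(c), b, c), c, c))), Y ↦ s(c), X ↦ b }, so P ↦ h(nil, c, s(h(h(s(c), b, c), c, c))).

h(nil, c, s(h(h(s(c), b, c), c, c)))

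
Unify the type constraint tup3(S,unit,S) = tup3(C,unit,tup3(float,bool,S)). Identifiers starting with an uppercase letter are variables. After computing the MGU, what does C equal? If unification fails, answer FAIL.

FAIL

Decompose tup3/3: S = C,  unit = unit,  S = tup3(float,bool,S).
Bind S := C; substituting into the one remaining equation that mentions S gives: C = tup3(float,bool,C).
Delete trivial equation unit = unit.
Occurs check fails: C occurs in tup3(float,bool,C); the equation C = tup3(float,bool,C) has no finite solution.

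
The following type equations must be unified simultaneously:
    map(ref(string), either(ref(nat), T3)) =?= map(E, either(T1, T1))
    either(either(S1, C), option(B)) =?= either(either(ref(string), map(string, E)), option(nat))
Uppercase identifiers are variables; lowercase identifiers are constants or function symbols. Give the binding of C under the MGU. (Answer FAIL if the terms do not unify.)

Decompose map/2: ref(string) =?= E,  either(ref(nat), T3) =?= either(T1, T1).
Bind E := ref(string); substituting into the one remaining equation that mentions E gives: either(either(S1, C), option(B)) =?= either(either(ref(string), map(string, ref(string))), option(nat)).
Decompose either/2: ref(nat) =?= T1,  T3 =?= T1.
Bind T1 := ref(nat); substituting into the one remaining equation that mentions T1 gives: T3 =?= ref(nat).
Bind T3 := ref(nat); no other remaining equation mentions T3.
Decompose either/2: either(S1, C) =?= either(ref(string), map(string, ref(string))),  option(B) =?= option(nat).
Decompose either/2: S1 =?= ref(string),  C =?= map(string, ref(string)).
Bind S1 := ref(string); no other remaining equation mentions S1.
Bind C := map(string, ref(string)); no other remaining equation mentions C.
Decompose option/1: B =?= nat.
Bind B := nat.
MGU = { E := ref(string), T1 := ref(nat), T3 := ref(nat), S1 := ref(string), C := map(string, ref(string)), B := nat }, so C := map(string, ref(string)).

map(string, ref(string))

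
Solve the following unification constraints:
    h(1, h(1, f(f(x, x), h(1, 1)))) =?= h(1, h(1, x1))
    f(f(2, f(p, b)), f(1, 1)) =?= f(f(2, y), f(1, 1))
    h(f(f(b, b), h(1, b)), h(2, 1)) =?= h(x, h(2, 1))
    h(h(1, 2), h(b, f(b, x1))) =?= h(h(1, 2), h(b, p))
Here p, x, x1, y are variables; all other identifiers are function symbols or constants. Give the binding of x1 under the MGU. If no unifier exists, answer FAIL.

f(f(f(f(b, b), h(1, b)), f(f(b, b), h(1, b))), h(1, 1))

Decompose h/2: 1 =?= 1,  h(1, f(f(x, x), h(1, 1))) =?= h(1, x1).
Delete trivial equation 1 =?= 1.
Decompose h/2: 1 =?= 1,  f(f(x, x), h(1, 1)) =?= x1.
Delete trivial equation 1 =?= 1.
Bind x1 := f(f(x, x), h(1, 1)); substituting into the one remaining equation that mentions x1 gives: h(h(1, 2), h(b, f(b, f(f(x, x), h(1, 1))))) =?= h(h(1, 2), h(b, p)).
Decompose f/2: f(2, f(p, b)) =?= f(2, y),  f(1, 1) =?= f(1, 1).
Decompose f/2: 2 =?= 2,  f(p, b) =?= y.
Delete trivial equation 2 =?= 2.
Bind y := f(p, b); no other remaining equation mentions y.
Delete trivial equation f(1, 1) =?= f(1, 1).
Decompose h/2: f(f(b, b), h(1, b)) =?= x,  h(2, 1) =?= h(2, 1).
Bind x := f(f(b, b), h(1, b)); substituting into the one remaining equation that mentions x gives: h(h(1, 2), h(b, f(b, f(f(f(f(b, b), h(1, b)), f(f(b, b), h(1, b))), h(1, 1))))) =?= h(h(1, 2), h(b, p)). Substituting into the earlier binding gives x1 := f(f(f(f(b, b), h(1, b)), f(f(b, b), h(1, b))), h(1, 1)).
Delete trivial equation h(2, 1) =?= h(2, 1).
Decompose h/2: h(1, 2) =?= h(1, 2),  h(b, f(b, f(f(f(f(b, b), h(1, b)), f(f(b, b), h(1, b))), h(1, 1)))) =?= h(b, p).
Delete trivial equation h(1, 2) =?= h(1, 2).
Decompose h/2: b =?= b,  f(b, f(f(f(f(b, b), h(1, b)), f(f(b, b), h(1, b))), h(1, 1))) =?= p.
Delete trivial equation b =?= b.
Bind p := f(b, f(f(f(f(b, b), h(1, b)), f(f(b, b), h(1, b))), h(1, 1))). Substituting into the earlier binding gives y := f(f(b, f(f(f(f(b, b), h(1, b)), f(f(b, b), h(1, b))), h(1, 1))), b).
MGU = { x1 -> f(f(f(f(b, b), h(1, b)), f(f(b, b), h(1, b))), h(1, 1)), y -> f(f(b, f(f(f(f(b, b), h(1, b)), f(f(b, b), h(1, b))), h(1, 1))), b), x -> f(f(b, b), h(1, b)), p -> f(b, f(f(f(f(b, b), h(1, b)), f(f(b, b), h(1, b))), h(1, 1))) }, so x1 -> f(f(f(f(b, b), h(1, b)), f(f(b, b), h(1, b))), h(1, 1)).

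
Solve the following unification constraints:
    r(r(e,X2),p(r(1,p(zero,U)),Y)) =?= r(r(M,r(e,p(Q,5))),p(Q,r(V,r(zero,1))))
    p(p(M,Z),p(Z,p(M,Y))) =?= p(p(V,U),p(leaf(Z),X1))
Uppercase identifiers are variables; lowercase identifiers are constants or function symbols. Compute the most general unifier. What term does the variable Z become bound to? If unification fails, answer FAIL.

Decompose r/2: r(e,X2) =?= r(M,r(e,p(Q,5))),  p(r(1,p(zero,U)),Y) =?= p(Q,r(V,r(zero,1))).
Decompose r/2: e =?= M,  X2 =?= r(e,p(Q,5)).
Bind M := e; substituting into the one remaining equation that mentions M gives: p(p(e,Z),p(Z,p(e,Y))) =?= p(p(V,U),p(leaf(Z),X1)).
Bind X2 := r(e,p(Q,5)); no other remaining equation mentions X2.
Decompose p/2: r(1,p(zero,U)) =?= Q,  Y =?= r(V,r(zero,1)).
Bind Q := r(1,p(zero,U)); no other remaining equation mentions Q. Substituting into the earlier binding gives X2 := r(e,p(r(1,p(zero,U)),5)).
Bind Y := r(V,r(zero,1)); substituting into the remaining equation gives: p(p(e,Z),p(Z,p(e,r(V,r(zero,1))))) =?= p(p(V,U),p(leaf(Z),X1)).
Decompose p/2: p(e,Z) =?= p(V,U),  p(Z,p(e,r(V,r(zero,1)))) =?= p(leaf(Z),X1).
Decompose p/2: e =?= V,  Z =?= U.
Bind V := e; substituting into the one remaining equation that mentions V gives: p(Z,p(e,r(e,r(zero,1)))) =?= p(leaf(Z),X1). Substituting into the earlier binding gives Y := r(e,r(zero,1)).
Bind Z := U; substituting into the remaining equation gives: p(U,p(e,r(e,r(zero,1)))) =?= p(leaf(U),X1).
Decompose p/2: U =?= leaf(U),  p(e,r(e,r(zero,1))) =?= X1.
Occurs check fails: U occurs in leaf(U); the equation U =?= leaf(U) has no finite solution.

FAIL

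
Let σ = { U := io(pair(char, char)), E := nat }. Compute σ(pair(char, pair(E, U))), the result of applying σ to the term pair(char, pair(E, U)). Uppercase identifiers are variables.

Replace each occurrence of U with io(pair(char, char)).
Replace each occurrence of E with nat.
Result: pair(char, pair(nat, io(pair(char, char)))).

pair(char, pair(nat, io(pair(char, char))))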